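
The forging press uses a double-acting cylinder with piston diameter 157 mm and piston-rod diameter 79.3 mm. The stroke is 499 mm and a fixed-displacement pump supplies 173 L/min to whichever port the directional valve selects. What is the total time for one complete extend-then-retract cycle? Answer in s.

t ≈ 5.85 s

Cap-side area A_cap = π/4 × (157 mm)² = 19360 mm^2
Rod-side annular area A_ann = π/4 × (157² − 79.3²) = 14420 mm^2
t_ext = A_cap·L/Q = 3.350 s
t_ret = A_ann·L/Q = 2.496 s
t_cycle = t_ext + t_ret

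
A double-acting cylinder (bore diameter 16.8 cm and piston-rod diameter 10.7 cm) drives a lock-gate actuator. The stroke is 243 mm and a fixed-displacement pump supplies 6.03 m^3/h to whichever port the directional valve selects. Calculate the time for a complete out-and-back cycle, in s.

Cap-side area A_cap = π/4 × (16.8 cm)² = 221.7 cm^2
Rod-side annular area A_ann = π/4 × (16.8² − 10.7²) = 131.8 cm^2
t_ext = A_cap·L/Q = 3.216 s
t_ret = A_ann·L/Q = 1.911 s
t_cycle = t_ext + t_ret

t ≈ 5.13 s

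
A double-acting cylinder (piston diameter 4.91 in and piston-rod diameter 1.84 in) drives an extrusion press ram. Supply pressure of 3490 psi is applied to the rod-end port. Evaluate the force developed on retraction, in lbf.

F ≈ 56800 lbf

Rod-side annular area A_ann = π/4 × (4.91² − 1.84²) = 16.28 in^2
On retraction the pressure acts on the annular area (bore minus rod).
F = P × A_ann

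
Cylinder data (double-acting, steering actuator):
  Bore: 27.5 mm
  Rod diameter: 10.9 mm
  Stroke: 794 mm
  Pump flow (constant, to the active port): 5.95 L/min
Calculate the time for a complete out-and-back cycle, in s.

t ≈ 8.76 s

Cap-side area A_cap = π/4 × (27.5 mm)² = 594.0 mm^2
Rod-side annular area A_ann = π/4 × (27.5² − 10.9²) = 500.6 mm^2
t_ext = A_cap·L/Q = 4.756 s
t_ret = A_ann·L/Q = 4.009 s
t_cycle = t_ext + t_ret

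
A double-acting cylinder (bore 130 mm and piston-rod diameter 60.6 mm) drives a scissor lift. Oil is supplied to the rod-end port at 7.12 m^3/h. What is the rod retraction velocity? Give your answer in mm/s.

Rod-side annular area A_ann = π/4 × (130² − 60.6²) = 10390 mm^2
Flow into the rod-end port fills the annular volume.
v = Q / A

v ≈ 190 mm/s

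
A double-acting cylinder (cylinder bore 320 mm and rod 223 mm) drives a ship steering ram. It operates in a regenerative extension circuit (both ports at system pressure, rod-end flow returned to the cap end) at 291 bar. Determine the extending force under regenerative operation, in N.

F ≈ 1.14e6 N

With equal pressure on both faces, forces on the annular region cancel; the net push is pressure × rod cross-section.
Rod cross-section A_rod = π/4 × (223 mm)² = 39060 mm^2
F = P × A_rod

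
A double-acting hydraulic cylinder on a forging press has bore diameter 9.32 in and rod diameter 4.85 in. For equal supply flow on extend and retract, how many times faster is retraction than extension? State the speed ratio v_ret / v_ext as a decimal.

v_ret/v_ext ≈ 1.37

Cap-side area A_cap = π/4 × (9.32 in)² = 68.22 in^2
Rod-side annular area A_ann = π/4 × (9.32² − 4.85²) = 49.75 in^2
For equal Q, v ∝ 1/A, so v_ret/v_ext = A_cap/A_ann.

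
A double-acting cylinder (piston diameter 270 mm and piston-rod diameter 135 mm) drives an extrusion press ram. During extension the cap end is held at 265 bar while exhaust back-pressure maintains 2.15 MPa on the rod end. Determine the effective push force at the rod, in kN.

F ≈ 1420 kN

Cap-side area A_cap = π/4 × (270 mm)² = 57260 mm^2
Rod-side annular area A_ann = π/4 × (270² − 135²) = 42940 mm^2
Net thrust = P_cap·A_cap − P_rod·A_ann = 1517 kN − 92.32 kN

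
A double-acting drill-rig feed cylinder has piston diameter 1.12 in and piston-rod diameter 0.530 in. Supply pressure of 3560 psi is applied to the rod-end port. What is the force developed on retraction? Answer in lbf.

F ≈ 2720 lbf

Rod-side annular area A_ann = π/4 × (1.12² − 0.530²) = 0.7646 in^2
On retraction the pressure acts on the annular area (bore minus rod).
F = P × A_ann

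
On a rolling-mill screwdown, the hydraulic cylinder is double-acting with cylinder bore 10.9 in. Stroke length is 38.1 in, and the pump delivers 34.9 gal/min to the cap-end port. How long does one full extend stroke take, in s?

t ≈ 26.5 s

Cap-side area A_cap = π/4 × (10.9 in)² = 93.31 in^2
Swept volume V = A × L; t = V / Q = A·L / Q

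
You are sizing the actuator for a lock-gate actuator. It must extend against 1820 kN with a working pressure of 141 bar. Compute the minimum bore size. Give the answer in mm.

Extension force acts on the full piston face: F = P × (π/4)D².
D = √(4F / (πP)) = √(4 × 1820 kN / (π × 141 bar))

D ≈ 405 mm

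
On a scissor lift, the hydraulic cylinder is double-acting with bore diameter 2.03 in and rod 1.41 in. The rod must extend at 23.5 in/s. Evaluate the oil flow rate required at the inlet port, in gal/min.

Q ≈ 19.8 gal/min

Cap-side area A_cap = π/4 × (2.03 in)² = 3.237 in^2
Q = A × v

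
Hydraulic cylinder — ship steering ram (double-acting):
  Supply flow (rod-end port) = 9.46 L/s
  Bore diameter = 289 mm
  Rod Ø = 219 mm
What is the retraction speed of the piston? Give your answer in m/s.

Rod-side annular area A_ann = π/4 × (289² − 219²) = 27930 mm^2
Flow into the rod-end port fills the annular volume.
v = Q / A

v ≈ 0.339 m/s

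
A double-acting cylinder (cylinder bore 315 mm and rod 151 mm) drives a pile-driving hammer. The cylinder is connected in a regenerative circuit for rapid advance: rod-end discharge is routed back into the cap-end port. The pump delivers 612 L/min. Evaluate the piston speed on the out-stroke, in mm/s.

v ≈ 570 mm/s

In regeneration the rod-end outflow joins the pump flow into the cap end, so the net volume the pump must supply per unit advance equals the rod cross-section area.
Rod cross-section A_rod = π/4 × (151 mm)² = 17910 mm^2
v = Q_pump / A_rod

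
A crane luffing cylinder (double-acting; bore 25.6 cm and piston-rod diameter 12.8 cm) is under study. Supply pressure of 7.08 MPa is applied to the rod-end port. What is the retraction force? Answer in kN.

Rod-side annular area A_ann = π/4 × (25.6² − 12.8²) = 386.0 cm^2
On retraction the pressure acts on the annular area (bore minus rod).
F = P × A_ann

F ≈ 273 kN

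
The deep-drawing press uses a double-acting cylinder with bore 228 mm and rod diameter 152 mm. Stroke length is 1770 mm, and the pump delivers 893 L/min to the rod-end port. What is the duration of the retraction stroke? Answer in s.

t ≈ 2.70 s

Rod-side annular area A_ann = π/4 × (228² − 152²) = 22680 mm^2
Swept volume V = A × L; t = V / Q = A·L / Q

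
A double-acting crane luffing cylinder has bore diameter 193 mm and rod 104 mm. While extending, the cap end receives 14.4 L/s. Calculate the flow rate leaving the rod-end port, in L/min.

Cap-side area A_cap = π/4 × (193 mm)² = 29260 mm^2
Rod-side annular area A_ann = π/4 × (193² − 104²) = 20760 mm^2
Piston speed v = Q_in/A_cap; rod-end outflow Q_out = v × A_ann = Q_in × A_ann/A_cap.

Q_out ≈ 613 L/min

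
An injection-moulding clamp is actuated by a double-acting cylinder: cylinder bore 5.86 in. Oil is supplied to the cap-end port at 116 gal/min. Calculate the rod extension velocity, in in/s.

v ≈ 16.6 in/s

Cap-side area A_cap = π/4 × (5.86 in)² = 26.97 in^2
v = Q / A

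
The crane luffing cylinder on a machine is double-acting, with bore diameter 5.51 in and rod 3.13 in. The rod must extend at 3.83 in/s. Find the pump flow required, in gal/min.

Q ≈ 23.7 gal/min

Cap-side area A_cap = π/4 × (5.51 in)² = 23.84 in^2
Q = A × v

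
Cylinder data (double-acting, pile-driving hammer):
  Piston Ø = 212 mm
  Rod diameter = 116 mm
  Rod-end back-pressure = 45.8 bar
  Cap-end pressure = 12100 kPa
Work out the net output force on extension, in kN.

Cap-side area A_cap = π/4 × (212 mm)² = 35300 mm^2
Rod-side annular area A_ann = π/4 × (212² − 116²) = 24730 mm^2
Net thrust = P_cap·A_cap − P_rod·A_ann = 427.1 kN − 113.3 kN

F ≈ 314 kN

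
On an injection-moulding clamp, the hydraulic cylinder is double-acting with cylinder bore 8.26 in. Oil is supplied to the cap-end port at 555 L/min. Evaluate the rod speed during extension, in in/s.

Cap-side area A_cap = π/4 × (8.26 in)² = 53.59 in^2
v = Q / A

v ≈ 10.5 in/s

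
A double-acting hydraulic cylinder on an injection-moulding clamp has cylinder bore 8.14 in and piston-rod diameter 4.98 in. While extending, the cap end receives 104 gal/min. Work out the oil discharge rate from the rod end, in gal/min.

Q_out ≈ 65.1 gal/min

Cap-side area A_cap = π/4 × (8.14 in)² = 52.04 in^2
Rod-side annular area A_ann = π/4 × (8.14² − 4.98²) = 32.56 in^2
Piston speed v = Q_in/A_cap; rod-end outflow Q_out = v × A_ann = Q_in × A_ann/A_cap.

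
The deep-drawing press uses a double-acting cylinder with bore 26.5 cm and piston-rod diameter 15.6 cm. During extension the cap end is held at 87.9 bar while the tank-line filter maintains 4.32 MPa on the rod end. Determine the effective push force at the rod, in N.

F ≈ 3.29e5 N

Cap-side area A_cap = π/4 × (26.5 cm)² = 551.5 cm^2
Rod-side annular area A_ann = π/4 × (26.5² − 15.6²) = 360.4 cm^2
Net thrust = P_cap·A_cap − P_rod·A_ann = 4.848e5 N − 1.557e5 N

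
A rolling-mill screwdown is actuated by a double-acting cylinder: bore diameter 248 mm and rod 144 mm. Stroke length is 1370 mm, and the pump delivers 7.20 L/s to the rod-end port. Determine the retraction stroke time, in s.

Rod-side annular area A_ann = π/4 × (248² − 144²) = 32020 mm^2
Swept volume V = A × L; t = V / Q = A·L / Q

t ≈ 6.09 s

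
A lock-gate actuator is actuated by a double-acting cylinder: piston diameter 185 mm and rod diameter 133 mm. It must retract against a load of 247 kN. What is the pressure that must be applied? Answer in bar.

Rod-side annular area A_ann = π/4 × (185² − 133²) = 12990 mm^2
Retraction: pressure acts on the annular area.
P = F / A = 247 kN / A

P ≈ 190 bar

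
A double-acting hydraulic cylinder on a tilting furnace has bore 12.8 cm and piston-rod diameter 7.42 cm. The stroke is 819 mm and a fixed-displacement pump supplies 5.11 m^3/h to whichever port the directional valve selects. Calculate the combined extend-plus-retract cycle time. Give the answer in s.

t ≈ 12.4 s

Cap-side area A_cap = π/4 × (12.8 cm)² = 128.7 cm^2
Rod-side annular area A_ann = π/4 × (12.8² − 7.42²) = 85.44 cm^2
t_ext = A_cap·L/Q = 7.425 s
t_ret = A_ann·L/Q = 4.930 s
t_cycle = t_ext + t_ret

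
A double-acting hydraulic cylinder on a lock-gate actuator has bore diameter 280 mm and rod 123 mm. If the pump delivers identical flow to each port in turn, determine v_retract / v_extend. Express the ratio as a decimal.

v_ret/v_ext ≈ 1.24

Cap-side area A_cap = π/4 × (280 mm)² = 61580 mm^2
Rod-side annular area A_ann = π/4 × (280² − 123²) = 49690 mm^2
For equal Q, v ∝ 1/A, so v_ret/v_ext = A_cap/A_ann.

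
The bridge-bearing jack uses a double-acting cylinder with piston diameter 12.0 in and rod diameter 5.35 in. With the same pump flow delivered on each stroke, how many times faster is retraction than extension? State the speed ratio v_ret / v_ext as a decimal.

v_ret/v_ext ≈ 1.25

Cap-side area A_cap = π/4 × (12.0 in)² = 113.1 in^2
Rod-side annular area A_ann = π/4 × (12.0² − 5.35²) = 90.62 in^2
For equal Q, v ∝ 1/A, so v_ret/v_ext = A_cap/A_ann.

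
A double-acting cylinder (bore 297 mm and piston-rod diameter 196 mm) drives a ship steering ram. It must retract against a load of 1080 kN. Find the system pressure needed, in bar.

Rod-side annular area A_ann = π/4 × (297² − 196²) = 39110 mm^2
Retraction: pressure acts on the annular area.
P = F / A = 1080 kN / A

P ≈ 276 bar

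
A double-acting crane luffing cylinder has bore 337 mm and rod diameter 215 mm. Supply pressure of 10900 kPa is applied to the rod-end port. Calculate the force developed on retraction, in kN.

F ≈ 577 kN

Rod-side annular area A_ann = π/4 × (337² − 215²) = 52890 mm^2
On retraction the pressure acts on the annular area (bore minus rod).
F = P × A_ann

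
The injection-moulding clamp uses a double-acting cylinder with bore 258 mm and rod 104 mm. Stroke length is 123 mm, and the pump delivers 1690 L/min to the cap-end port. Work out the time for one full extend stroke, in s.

t ≈ 0.228 s

Cap-side area A_cap = π/4 × (258 mm)² = 52280 mm^2
Swept volume V = A × L; t = V / Q = A·L / Q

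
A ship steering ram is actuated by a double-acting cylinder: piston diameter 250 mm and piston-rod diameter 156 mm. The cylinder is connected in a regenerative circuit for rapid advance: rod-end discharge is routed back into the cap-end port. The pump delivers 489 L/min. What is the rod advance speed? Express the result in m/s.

v ≈ 0.426 m/s

In regeneration the rod-end outflow joins the pump flow into the cap end, so the net volume the pump must supply per unit advance equals the rod cross-section area.
Rod cross-section A_rod = π/4 × (156 mm)² = 19110 mm^2
v = Q_pump / A_rod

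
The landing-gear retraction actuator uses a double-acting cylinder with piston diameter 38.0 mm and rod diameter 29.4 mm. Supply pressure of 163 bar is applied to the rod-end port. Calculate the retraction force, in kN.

Rod-side annular area A_ann = π/4 × (38.0² − 29.4²) = 455.2 mm^2
On retraction the pressure acts on the annular area (bore minus rod).
F = P × A_ann

F ≈ 7.42 kN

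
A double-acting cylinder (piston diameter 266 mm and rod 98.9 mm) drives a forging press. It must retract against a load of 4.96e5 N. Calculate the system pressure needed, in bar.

P ≈ 104 bar

Rod-side annular area A_ann = π/4 × (266² − 98.9²) = 47890 mm^2
Retraction: pressure acts on the annular area.
P = F / A = 4.96e5 N / A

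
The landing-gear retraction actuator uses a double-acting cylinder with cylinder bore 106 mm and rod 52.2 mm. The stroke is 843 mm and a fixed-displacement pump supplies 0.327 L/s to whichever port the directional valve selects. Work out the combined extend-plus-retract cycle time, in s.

Cap-side area A_cap = π/4 × (106 mm)² = 8825 mm^2
Rod-side annular area A_ann = π/4 × (106² − 52.2²) = 6685 mm^2
t_ext = A_cap·L/Q = 22.75 s
t_ret = A_ann·L/Q = 17.23 s
t_cycle = t_ext + t_ret

t ≈ 40.0 s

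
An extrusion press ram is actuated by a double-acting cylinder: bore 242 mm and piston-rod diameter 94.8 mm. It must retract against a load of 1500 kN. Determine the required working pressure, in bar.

Rod-side annular area A_ann = π/4 × (242² − 94.8²) = 38940 mm^2
Retraction: pressure acts on the annular area.
P = F / A = 1500 kN / A

P ≈ 385 bar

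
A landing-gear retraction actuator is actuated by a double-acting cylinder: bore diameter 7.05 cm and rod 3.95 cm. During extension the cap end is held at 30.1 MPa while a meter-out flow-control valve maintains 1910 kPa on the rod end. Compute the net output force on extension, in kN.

F ≈ 112 kN

Cap-side area A_cap = π/4 × (7.05 cm)² = 39.04 cm^2
Rod-side annular area A_ann = π/4 × (7.05² − 3.95²) = 26.78 cm^2
Net thrust = P_cap·A_cap − P_rod·A_ann = 117.5 kN − 5.115 kN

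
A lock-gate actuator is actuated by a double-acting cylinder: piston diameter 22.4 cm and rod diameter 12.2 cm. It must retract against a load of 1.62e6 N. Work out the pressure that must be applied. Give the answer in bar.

P ≈ 584 bar

Rod-side annular area A_ann = π/4 × (22.4² − 12.2²) = 277.2 cm^2
Retraction: pressure acts on the annular area.
P = F / A = 1.62e6 N / A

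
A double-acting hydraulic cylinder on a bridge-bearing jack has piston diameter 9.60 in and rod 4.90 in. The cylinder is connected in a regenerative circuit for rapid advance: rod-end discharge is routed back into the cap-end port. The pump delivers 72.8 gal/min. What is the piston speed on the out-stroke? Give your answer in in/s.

In regeneration the rod-end outflow joins the pump flow into the cap end, so the net volume the pump must supply per unit advance equals the rod cross-section area.
Rod cross-section A_rod = π/4 × (4.90 in)² = 18.86 in^2
v = Q_pump / A_rod

v ≈ 14.9 in/s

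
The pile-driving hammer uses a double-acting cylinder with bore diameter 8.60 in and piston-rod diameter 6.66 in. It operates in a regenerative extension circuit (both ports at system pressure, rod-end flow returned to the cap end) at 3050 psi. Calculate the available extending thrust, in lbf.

With equal pressure on both faces, forces on the annular region cancel; the net push is pressure × rod cross-section.
Rod cross-section A_rod = π/4 × (6.66 in)² = 34.84 in^2
F = P × A_rod

F ≈ 1.06e5 lbf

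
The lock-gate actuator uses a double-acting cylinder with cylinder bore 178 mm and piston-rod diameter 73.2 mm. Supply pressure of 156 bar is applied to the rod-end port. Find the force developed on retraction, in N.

Rod-side annular area A_ann = π/4 × (178² − 73.2²) = 20680 mm^2
On retraction the pressure acts on the annular area (bore minus rod).
F = P × A_ann

F ≈ 3.23e5 N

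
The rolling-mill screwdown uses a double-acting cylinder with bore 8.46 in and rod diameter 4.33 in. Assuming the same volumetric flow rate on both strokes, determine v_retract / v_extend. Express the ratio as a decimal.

v_ret/v_ext ≈ 1.35

Cap-side area A_cap = π/4 × (8.46 in)² = 56.21 in^2
Rod-side annular area A_ann = π/4 × (8.46² − 4.33²) = 41.49 in^2
For equal Q, v ∝ 1/A, so v_ret/v_ext = A_cap/A_ann.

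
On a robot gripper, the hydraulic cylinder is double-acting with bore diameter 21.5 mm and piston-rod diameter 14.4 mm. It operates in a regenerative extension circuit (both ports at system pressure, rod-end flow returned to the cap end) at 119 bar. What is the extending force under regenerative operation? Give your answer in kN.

F ≈ 1.94 kN

With equal pressure on both faces, forces on the annular region cancel; the net push is pressure × rod cross-section.
Rod cross-section A_rod = π/4 × (14.4 mm)² = 162.9 mm^2
F = P × A_rod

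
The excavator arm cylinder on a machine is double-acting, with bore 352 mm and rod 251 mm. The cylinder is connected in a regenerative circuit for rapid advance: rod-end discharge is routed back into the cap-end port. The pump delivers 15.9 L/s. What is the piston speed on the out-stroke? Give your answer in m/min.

v ≈ 19.3 m/min

In regeneration the rod-end outflow joins the pump flow into the cap end, so the net volume the pump must supply per unit advance equals the rod cross-section area.
Rod cross-section A_rod = π/4 × (251 mm)² = 49480 mm^2
v = Q_pump / A_rod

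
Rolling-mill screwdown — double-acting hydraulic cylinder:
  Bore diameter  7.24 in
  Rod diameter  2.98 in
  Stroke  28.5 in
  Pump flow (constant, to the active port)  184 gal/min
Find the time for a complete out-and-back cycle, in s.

t ≈ 3.03 s

Cap-side area A_cap = π/4 × (7.24 in)² = 41.17 in^2
Rod-side annular area A_ann = π/4 × (7.24² − 2.98²) = 34.19 in^2
t_ext = A_cap·L/Q = 1.656 s
t_ret = A_ann·L/Q = 1.376 s
t_cycle = t_ext + t_ret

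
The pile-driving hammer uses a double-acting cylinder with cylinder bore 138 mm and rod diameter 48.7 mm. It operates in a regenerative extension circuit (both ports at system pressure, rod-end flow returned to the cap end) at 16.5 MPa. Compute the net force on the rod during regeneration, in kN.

F ≈ 30.7 kN

With equal pressure on both faces, forces on the annular region cancel; the net push is pressure × rod cross-section.
Rod cross-section A_rod = π/4 × (48.7 mm)² = 1863 mm^2
F = P × A_rod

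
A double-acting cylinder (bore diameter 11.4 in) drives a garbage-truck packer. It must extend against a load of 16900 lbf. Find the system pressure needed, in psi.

Cap-side area A_cap = π/4 × (11.4 in)² = 102.1 in^2
P = F / A = 16900 lbf / A

P ≈ 166 psi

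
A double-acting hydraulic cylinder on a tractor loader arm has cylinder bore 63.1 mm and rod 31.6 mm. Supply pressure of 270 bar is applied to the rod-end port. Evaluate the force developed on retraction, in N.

Rod-side annular area A_ann = π/4 × (63.1² − 31.6²) = 2343 mm^2
On retraction the pressure acts on the annular area (bore minus rod).
F = P × A_ann

F ≈ 63300 N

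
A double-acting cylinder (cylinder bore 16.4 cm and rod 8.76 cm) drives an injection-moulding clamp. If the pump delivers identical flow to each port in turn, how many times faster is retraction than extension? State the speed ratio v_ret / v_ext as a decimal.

Cap-side area A_cap = π/4 × (16.4 cm)² = 211.2 cm^2
Rod-side annular area A_ann = π/4 × (16.4² − 8.76²) = 151.0 cm^2
For equal Q, v ∝ 1/A, so v_ret/v_ext = A_cap/A_ann.

v_ret/v_ext ≈ 1.40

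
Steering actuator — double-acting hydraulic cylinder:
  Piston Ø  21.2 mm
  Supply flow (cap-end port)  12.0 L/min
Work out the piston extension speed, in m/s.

Cap-side area A_cap = π/4 × (21.2 mm)² = 353.0 mm^2
v = Q / A

v ≈ 0.567 m/s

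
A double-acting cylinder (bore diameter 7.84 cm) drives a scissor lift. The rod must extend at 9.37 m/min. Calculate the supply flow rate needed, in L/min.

Q ≈ 45.2 L/min

Cap-side area A_cap = π/4 × (7.84 cm)² = 48.27 cm^2
Q = A × v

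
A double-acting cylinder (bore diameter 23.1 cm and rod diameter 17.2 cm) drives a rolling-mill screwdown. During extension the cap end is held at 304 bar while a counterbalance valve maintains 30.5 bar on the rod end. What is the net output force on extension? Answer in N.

Cap-side area A_cap = π/4 × (23.1 cm)² = 419.1 cm^2
Rod-side annular area A_ann = π/4 × (23.1² − 17.2²) = 186.7 cm^2
Net thrust = P_cap·A_cap − P_rod·A_ann = 1.274e6 N − 56960 N

F ≈ 1.22e6 N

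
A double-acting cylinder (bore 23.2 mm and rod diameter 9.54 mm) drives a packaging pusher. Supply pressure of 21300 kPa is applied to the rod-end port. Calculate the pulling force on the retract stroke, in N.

F ≈ 7480 N

Rod-side annular area A_ann = π/4 × (23.2² − 9.54²) = 351.3 mm^2
On retraction the pressure acts on the annular area (bore minus rod).
F = P × A_ann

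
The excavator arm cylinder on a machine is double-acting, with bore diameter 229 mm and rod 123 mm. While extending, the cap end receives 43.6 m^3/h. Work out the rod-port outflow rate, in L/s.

Q_out ≈ 8.62 L/s

Cap-side area A_cap = π/4 × (229 mm)² = 41190 mm^2
Rod-side annular area A_ann = π/4 × (229² − 123²) = 29300 mm^2
Piston speed v = Q_in/A_cap; rod-end outflow Q_out = v × A_ann = Q_in × A_ann/A_cap.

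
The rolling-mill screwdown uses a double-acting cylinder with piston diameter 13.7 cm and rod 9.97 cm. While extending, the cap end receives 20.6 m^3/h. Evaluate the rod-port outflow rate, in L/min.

Q_out ≈ 162 L/min

Cap-side area A_cap = π/4 × (13.7 cm)² = 147.4 cm^2
Rod-side annular area A_ann = π/4 × (13.7² − 9.97²) = 69.34 cm^2
Piston speed v = Q_in/A_cap; rod-end outflow Q_out = v × A_ann = Q_in × A_ann/A_cap.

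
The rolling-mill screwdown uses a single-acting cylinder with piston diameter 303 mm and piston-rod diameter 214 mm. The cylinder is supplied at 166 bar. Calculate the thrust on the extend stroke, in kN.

F ≈ 1200 kN

Cap-side area A_cap = π/4 × (303 mm)² = 72110 mm^2
F = P × A_cap = 166 bar × A_cap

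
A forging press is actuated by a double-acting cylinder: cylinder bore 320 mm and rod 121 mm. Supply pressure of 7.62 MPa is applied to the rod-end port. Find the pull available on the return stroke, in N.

F ≈ 5.25e5 N

Rod-side annular area A_ann = π/4 × (320² − 121²) = 68930 mm^2
On retraction the pressure acts on the annular area (bore minus rod).
F = P × A_ann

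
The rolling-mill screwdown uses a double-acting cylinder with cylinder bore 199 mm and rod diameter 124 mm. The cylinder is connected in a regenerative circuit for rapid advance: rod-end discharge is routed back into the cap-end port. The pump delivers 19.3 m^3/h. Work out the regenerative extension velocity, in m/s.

v ≈ 0.444 m/s

In regeneration the rod-end outflow joins the pump flow into the cap end, so the net volume the pump must supply per unit advance equals the rod cross-section area.
Rod cross-section A_rod = π/4 × (124 mm)² = 12080 mm^2
v = Q_pump / A_rod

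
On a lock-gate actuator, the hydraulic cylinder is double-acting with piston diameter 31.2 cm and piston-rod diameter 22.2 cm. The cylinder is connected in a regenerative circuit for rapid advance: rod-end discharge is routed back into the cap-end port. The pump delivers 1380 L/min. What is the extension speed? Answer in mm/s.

In regeneration the rod-end outflow joins the pump flow into the cap end, so the net volume the pump must supply per unit advance equals the rod cross-section area.
Rod cross-section A_rod = π/4 × (22.2 cm)² = 387.1 cm^2
v = Q_pump / A_rod

v ≈ 594 mm/s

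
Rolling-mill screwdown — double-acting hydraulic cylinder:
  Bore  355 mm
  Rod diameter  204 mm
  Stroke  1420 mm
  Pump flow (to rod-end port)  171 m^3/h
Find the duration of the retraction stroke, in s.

Rod-side annular area A_ann = π/4 × (355² − 204²) = 66290 mm^2
Swept volume V = A × L; t = V / Q = A·L / Q

t ≈ 1.98 s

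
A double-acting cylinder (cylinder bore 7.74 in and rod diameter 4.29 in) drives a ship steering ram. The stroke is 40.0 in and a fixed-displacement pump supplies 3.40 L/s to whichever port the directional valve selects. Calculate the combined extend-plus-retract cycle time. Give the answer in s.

t ≈ 15.4 s

Cap-side area A_cap = π/4 × (7.74 in)² = 47.05 in^2
Rod-side annular area A_ann = π/4 × (7.74² − 4.29²) = 32.60 in^2
t_ext = A_cap·L/Q = 9.071 s
t_ret = A_ann·L/Q = 6.284 s
t_cycle = t_ext + t_ret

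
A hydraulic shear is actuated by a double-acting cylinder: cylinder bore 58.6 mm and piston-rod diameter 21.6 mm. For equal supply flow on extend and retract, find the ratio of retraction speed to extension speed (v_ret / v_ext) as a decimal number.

Cap-side area A_cap = π/4 × (58.6 mm)² = 2697 mm^2
Rod-side annular area A_ann = π/4 × (58.6² − 21.6²) = 2331 mm^2
For equal Q, v ∝ 1/A, so v_ret/v_ext = A_cap/A_ann.

v_ret/v_ext ≈ 1.16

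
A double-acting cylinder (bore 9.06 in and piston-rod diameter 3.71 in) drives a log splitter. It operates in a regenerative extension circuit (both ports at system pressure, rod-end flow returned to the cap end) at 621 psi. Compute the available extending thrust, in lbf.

With equal pressure on both faces, forces on the annular region cancel; the net push is pressure × rod cross-section.
Rod cross-section A_rod = π/4 × (3.71 in)² = 10.81 in^2
F = P × A_rod

F ≈ 6710 lbf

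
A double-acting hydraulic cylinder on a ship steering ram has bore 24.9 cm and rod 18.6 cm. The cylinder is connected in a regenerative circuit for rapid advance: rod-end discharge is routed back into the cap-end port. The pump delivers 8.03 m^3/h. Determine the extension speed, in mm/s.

In regeneration the rod-end outflow joins the pump flow into the cap end, so the net volume the pump must supply per unit advance equals the rod cross-section area.
Rod cross-section A_rod = π/4 × (18.6 cm)² = 271.7 cm^2
v = Q_pump / A_rod

v ≈ 82.1 mm/s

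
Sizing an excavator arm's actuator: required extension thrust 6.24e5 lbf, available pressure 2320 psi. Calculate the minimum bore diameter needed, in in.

Extension force acts on the full piston face: F = P × (π/4)D².
D = √(4F / (πP)) = √(4 × 6.24e5 lbf / (π × 2320 psi))

D ≈ 18.5 in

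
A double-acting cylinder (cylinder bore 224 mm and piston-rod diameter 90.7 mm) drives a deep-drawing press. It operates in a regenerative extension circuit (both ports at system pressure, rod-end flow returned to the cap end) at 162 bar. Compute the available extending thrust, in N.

F ≈ 1.05e5 N

With equal pressure on both faces, forces on the annular region cancel; the net push is pressure × rod cross-section.
Rod cross-section A_rod = π/4 × (90.7 mm)² = 6461 mm^2
F = P × A_rod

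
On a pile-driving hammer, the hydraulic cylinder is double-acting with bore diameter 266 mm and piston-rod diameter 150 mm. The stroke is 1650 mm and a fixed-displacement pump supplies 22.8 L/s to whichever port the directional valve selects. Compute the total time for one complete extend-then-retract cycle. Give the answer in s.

t ≈ 6.76 s

Cap-side area A_cap = π/4 × (266 mm)² = 55570 mm^2
Rod-side annular area A_ann = π/4 × (266² − 150²) = 37900 mm^2
t_ext = A_cap·L/Q = 4.022 s
t_ret = A_ann·L/Q = 2.743 s
t_cycle = t_ext + t_ret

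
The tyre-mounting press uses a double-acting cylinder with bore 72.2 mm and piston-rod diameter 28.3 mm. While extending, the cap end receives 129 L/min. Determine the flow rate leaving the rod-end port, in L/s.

Q_out ≈ 1.82 L/s

Cap-side area A_cap = π/4 × (72.2 mm)² = 4094 mm^2
Rod-side annular area A_ann = π/4 × (72.2² − 28.3²) = 3465 mm^2
Piston speed v = Q_in/A_cap; rod-end outflow Q_out = v × A_ann = Q_in × A_ann/A_cap.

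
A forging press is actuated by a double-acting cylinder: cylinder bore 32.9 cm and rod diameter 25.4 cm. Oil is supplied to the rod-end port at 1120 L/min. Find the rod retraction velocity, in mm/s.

Rod-side annular area A_ann = π/4 × (32.9² − 25.4²) = 343.4 cm^2
Flow into the rod-end port fills the annular volume.
v = Q / A

v ≈ 544 mm/s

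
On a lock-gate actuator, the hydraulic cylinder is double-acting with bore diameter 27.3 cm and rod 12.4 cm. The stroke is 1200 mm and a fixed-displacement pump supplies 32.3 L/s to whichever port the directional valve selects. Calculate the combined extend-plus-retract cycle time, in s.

Cap-side area A_cap = π/4 × (27.3 cm)² = 585.3 cm^2
Rod-side annular area A_ann = π/4 × (27.3² − 12.4²) = 464.6 cm^2
t_ext = A_cap·L/Q = 2.175 s
t_ret = A_ann·L/Q = 1.726 s
t_cycle = t_ext + t_ret

t ≈ 3.90 s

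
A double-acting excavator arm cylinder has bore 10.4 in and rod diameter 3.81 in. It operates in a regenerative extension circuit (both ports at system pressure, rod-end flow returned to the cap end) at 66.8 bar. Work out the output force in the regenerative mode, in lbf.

F ≈ 11000 lbf

With equal pressure on both faces, forces on the annular region cancel; the net push is pressure × rod cross-section.
Rod cross-section A_rod = π/4 × (3.81 in)² = 11.40 in^2
F = P × A_rod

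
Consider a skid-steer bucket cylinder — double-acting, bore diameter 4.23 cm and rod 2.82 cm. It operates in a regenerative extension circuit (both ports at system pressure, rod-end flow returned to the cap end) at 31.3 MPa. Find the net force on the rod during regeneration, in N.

With equal pressure on both faces, forces on the annular region cancel; the net push is pressure × rod cross-section.
Rod cross-section A_rod = π/4 × (2.82 cm)² = 6.246 cm^2
F = P × A_rod

F ≈ 19500 N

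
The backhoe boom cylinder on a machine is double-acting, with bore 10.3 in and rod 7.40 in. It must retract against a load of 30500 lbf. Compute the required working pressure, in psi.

Rod-side annular area A_ann = π/4 × (10.3² − 7.40²) = 40.31 in^2
Retraction: pressure acts on the annular area.
P = F / A = 30500 lbf / A

P ≈ 757 psi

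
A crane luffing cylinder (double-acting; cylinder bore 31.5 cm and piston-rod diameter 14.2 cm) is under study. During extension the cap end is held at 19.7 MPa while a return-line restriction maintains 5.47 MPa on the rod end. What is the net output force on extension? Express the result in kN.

F ≈ 1200 kN

Cap-side area A_cap = π/4 × (31.5 cm)² = 779.3 cm^2
Rod-side annular area A_ann = π/4 × (31.5² − 14.2²) = 620.9 cm^2
Net thrust = P_cap·A_cap − P_rod·A_ann = 1535 kN − 339.7 kN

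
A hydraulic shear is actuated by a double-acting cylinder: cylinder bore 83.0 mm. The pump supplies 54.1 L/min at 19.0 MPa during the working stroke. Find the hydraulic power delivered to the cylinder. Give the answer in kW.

Hydraulic power = P × Q

W ≈ 17.1 kW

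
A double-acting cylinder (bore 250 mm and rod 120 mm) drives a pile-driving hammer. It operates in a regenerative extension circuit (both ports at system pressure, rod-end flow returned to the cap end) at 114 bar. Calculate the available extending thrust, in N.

With equal pressure on both faces, forces on the annular region cancel; the net push is pressure × rod cross-section.
Rod cross-section A_rod = π/4 × (120 mm)² = 11310 mm^2
F = P × A_rod

F ≈ 1.29e5 N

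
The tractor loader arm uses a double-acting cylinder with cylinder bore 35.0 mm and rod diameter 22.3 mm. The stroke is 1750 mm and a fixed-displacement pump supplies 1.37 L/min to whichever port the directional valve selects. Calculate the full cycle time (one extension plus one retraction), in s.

t ≈ 118 s

Cap-side area A_cap = π/4 × (35.0 mm)² = 962.1 mm^2
Rod-side annular area A_ann = π/4 × (35.0² − 22.3²) = 571.5 mm^2
t_ext = A_cap·L/Q = 73.74 s
t_ret = A_ann·L/Q = 43.80 s
t_cycle = t_ext + t_ret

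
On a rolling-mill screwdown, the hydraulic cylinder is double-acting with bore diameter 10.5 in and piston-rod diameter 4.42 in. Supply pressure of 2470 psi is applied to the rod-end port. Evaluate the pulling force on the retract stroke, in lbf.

Rod-side annular area A_ann = π/4 × (10.5² − 4.42²) = 71.25 in^2
On retraction the pressure acts on the annular area (bore minus rod).
F = P × A_ann

F ≈ 1.76e5 lbf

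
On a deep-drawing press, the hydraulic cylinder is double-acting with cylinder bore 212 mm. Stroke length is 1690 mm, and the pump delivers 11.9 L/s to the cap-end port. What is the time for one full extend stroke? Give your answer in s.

t ≈ 5.01 s

Cap-side area A_cap = π/4 × (212 mm)² = 35300 mm^2
Swept volume V = A × L; t = V / Q = A·L / Q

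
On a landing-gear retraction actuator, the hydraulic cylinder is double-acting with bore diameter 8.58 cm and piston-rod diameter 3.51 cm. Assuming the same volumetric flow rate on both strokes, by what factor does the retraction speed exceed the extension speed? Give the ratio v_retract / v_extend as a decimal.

Cap-side area A_cap = π/4 × (8.58 cm)² = 57.82 cm^2
Rod-side annular area A_ann = π/4 × (8.58² − 3.51²) = 48.14 cm^2
For equal Q, v ∝ 1/A, so v_ret/v_ext = A_cap/A_ann.

v_ret/v_ext ≈ 1.20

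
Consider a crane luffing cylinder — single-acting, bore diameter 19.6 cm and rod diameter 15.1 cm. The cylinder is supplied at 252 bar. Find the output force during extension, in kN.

Cap-side area A_cap = π/4 × (19.6 cm)² = 301.7 cm^2
F = P × A_cap = 252 bar × A_cap

F ≈ 760 kN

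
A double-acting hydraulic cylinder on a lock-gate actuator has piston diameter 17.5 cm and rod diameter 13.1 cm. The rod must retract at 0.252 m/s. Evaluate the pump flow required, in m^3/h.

Q ≈ 9.59 m^3/h

Rod-side annular area A_ann = π/4 × (17.5² − 13.1²) = 105.7 cm^2
Q = A × v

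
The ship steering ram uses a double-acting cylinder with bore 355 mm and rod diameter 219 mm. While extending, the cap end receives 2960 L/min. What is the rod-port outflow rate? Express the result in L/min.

Q_out ≈ 1830 L/min

Cap-side area A_cap = π/4 × (355 mm)² = 98980 mm^2
Rod-side annular area A_ann = π/4 × (355² − 219²) = 61310 mm^2
Piston speed v = Q_in/A_cap; rod-end outflow Q_out = v × A_ann = Q_in × A_ann/A_cap.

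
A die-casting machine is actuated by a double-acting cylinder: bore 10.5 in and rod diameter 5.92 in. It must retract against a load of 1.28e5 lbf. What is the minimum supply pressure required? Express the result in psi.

P ≈ 2170 psi

Rod-side annular area A_ann = π/4 × (10.5² − 5.92²) = 59.06 in^2
Retraction: pressure acts on the annular area.
P = F / A = 1.28e5 lbf / A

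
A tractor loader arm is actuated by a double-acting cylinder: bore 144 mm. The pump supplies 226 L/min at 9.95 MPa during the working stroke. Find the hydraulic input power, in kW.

W ≈ 37.5 kW

Hydraulic power = P × Q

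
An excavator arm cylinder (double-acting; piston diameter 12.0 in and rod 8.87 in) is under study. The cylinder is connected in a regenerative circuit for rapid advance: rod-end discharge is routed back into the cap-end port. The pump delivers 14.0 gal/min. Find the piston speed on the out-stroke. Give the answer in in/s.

In regeneration the rod-end outflow joins the pump flow into the cap end, so the net volume the pump must supply per unit advance equals the rod cross-section area.
Rod cross-section A_rod = π/4 × (8.87 in)² = 61.79 in^2
v = Q_pump / A_rod

v ≈ 0.872 in/s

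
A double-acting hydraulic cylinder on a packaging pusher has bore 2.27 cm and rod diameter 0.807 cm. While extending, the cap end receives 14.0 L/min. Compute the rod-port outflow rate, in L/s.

Q_out ≈ 0.204 L/s

Cap-side area A_cap = π/4 × (2.27 cm)² = 4.047 cm^2
Rod-side annular area A_ann = π/4 × (2.27² − 0.807²) = 3.536 cm^2
Piston speed v = Q_in/A_cap; rod-end outflow Q_out = v × A_ann = Q_in × A_ann/A_cap.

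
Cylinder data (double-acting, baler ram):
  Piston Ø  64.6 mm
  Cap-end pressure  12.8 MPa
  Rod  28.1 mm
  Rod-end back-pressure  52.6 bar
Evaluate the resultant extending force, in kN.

Cap-side area A_cap = π/4 × (64.6 mm)² = 3278 mm^2
Rod-side annular area A_ann = π/4 × (64.6² − 28.1²) = 2657 mm^2
Net thrust = P_cap·A_cap − P_rod·A_ann = 41.95 kN − 13.98 kN

F ≈ 28.0 kN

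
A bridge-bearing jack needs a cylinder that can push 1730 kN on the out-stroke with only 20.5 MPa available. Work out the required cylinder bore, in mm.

D ≈ 328 mm

Extension force acts on the full piston face: F = P × (π/4)D².
D = √(4F / (πP)) = √(4 × 1730 kN / (π × 20.5 MPa))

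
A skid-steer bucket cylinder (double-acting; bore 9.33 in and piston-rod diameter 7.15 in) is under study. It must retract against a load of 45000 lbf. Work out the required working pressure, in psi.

P ≈ 1590 psi

Rod-side annular area A_ann = π/4 × (9.33² − 7.15²) = 28.22 in^2
Retraction: pressure acts on the annular area.
P = F / A = 45000 lbf / A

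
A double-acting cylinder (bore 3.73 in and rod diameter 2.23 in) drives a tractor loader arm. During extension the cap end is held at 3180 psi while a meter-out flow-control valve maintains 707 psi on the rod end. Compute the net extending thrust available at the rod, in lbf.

Cap-side area A_cap = π/4 × (3.73 in)² = 10.93 in^2
Rod-side annular area A_ann = π/4 × (3.73² − 2.23²) = 7.021 in^2
Net thrust = P_cap·A_cap − P_rod·A_ann = 34750 lbf − 4964 lbf

F ≈ 29800 lbf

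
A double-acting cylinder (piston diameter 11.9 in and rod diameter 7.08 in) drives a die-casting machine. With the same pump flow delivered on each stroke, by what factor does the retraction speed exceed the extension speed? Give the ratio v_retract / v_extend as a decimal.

v_ret/v_ext ≈ 1.55

Cap-side area A_cap = π/4 × (11.9 in)² = 111.2 in^2
Rod-side annular area A_ann = π/4 × (11.9² − 7.08²) = 71.85 in^2
For equal Q, v ∝ 1/A, so v_ret/v_ext = A_cap/A_ann.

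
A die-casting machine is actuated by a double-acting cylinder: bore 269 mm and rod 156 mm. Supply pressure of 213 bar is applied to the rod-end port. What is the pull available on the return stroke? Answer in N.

Rod-side annular area A_ann = π/4 × (269² − 156²) = 37720 mm^2
On retraction the pressure acts on the annular area (bore minus rod).
F = P × A_ann

F ≈ 8.03e5 N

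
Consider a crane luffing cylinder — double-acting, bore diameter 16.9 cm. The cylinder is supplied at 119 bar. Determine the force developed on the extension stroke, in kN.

F ≈ 267 kN

Cap-side area A_cap = π/4 × (16.9 cm)² = 224.3 cm^2
F = P × A_cap = 119 bar × A_cap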